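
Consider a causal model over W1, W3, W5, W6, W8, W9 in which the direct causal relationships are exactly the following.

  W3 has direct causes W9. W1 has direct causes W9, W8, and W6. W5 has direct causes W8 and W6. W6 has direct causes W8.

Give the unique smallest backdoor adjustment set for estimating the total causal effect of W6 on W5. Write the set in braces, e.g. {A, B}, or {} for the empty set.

Variables eligible for adjustment (non-descendants of W6, excluding W6 and W5): {W3, W8, W9}.
Backdoor paths from W6 to W5:
  P1: W6 <- W8 -> W5
The empty set is not sufficient: P1 (W6 <- W8 -> W5) has no collider blocking it and no conditioned non-collider, so it is open.
Try {W8}:
  P1: blocked at fork node W8 ∈ conditioning set.
{W8} contains no descendant of W6 and blocks every backdoor path.
No other singleton works — e.g. {W9} leaves P1 open — so {W8} is the unique smallest valid adjustment set.

{W8}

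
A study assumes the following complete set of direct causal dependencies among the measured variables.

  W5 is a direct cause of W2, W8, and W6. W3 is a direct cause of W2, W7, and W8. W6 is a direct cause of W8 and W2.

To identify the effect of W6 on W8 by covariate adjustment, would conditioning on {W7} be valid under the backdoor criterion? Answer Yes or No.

Backdoor paths from W6 to W8 (paths whose first edge points into W6):
  P1: W6 <- W5 -> W8
  P2: W6 <- W5 -> W2 <- W3 -> W8
Condition 1 (no descendant of W6 in the set): holds — descendants of W6 are {W2, W8}; none are in {W7}.
Condition 2 (every backdoor path blocked by {W7}):
  P1: open — no interior node is in the conditioning set.
  P2: blocked at collider W2 (neither it nor any descendant is in the conditioning set).
{W7} does not satisfy the backdoor criterion.

No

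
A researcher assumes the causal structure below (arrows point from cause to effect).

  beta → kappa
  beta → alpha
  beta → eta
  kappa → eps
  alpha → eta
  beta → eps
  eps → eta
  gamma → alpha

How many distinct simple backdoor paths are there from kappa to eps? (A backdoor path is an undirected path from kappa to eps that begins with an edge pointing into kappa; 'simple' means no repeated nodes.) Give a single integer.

A backdoor path from kappa to eps is any simple undirected path whose first edge points into kappa (i.e. leaves kappa via a parent).
Parents of kappa: {beta}.
Enumerating:
  P1: kappa <- beta -> eps
  P2: kappa <- beta -> alpha -> eta <- eps
  P3: kappa <- beta -> eta <- eps
That exhausts the simple backdoor paths. Count: 3.

3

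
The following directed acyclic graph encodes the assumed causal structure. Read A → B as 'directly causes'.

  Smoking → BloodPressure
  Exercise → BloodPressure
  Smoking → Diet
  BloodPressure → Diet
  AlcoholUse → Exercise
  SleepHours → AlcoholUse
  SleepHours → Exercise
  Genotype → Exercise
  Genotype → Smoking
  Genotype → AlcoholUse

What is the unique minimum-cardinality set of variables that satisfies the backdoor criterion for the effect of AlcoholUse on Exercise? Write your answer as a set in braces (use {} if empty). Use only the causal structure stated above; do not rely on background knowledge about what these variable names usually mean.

Variables eligible for adjustment (non-descendants of AlcoholUse, excluding AlcoholUse and Exercise): {Genotype, SleepHours, Smoking}.
Backdoor paths from AlcoholUse to Exercise:
  P1: AlcoholUse <- SleepHours -> Exercise
  P2: AlcoholUse <- Genotype -> Smoking -> BloodPressure <- Exercise
  P3: AlcoholUse <- Genotype -> Smoking -> Diet <- BloodPressure <- Exercise
  P4: AlcoholUse <- Genotype -> Exercise
The empty set is not sufficient: P1 (AlcoholUse <- SleepHours -> Exercise) has no collider blocking it and no conditioned non-collider, so it is open.
Try {Genotype, SleepHours}:
  P1: blocked at fork node SleepHours ∈ conditioning set.
  P2: blocked at fork node Genotype ∈ conditioning set.
  P3: blocked at fork node Genotype ∈ conditioning set.
  P4: blocked at fork node Genotype ∈ conditioning set.
{Genotype, SleepHours} contains no descendant of AlcoholUse and blocks every backdoor path.
Every element of {Genotype, SleepHours} is needed (dropping Genotype leaves P4 open; dropping SleepHours leaves P1 open), so no proper subset is valid.
Among all size-2 subsets of the eligible variables, only {Genotype, SleepHours} blocks every backdoor path, so it is the unique smallest valid adjustment set.

{Genotype, SleepHours}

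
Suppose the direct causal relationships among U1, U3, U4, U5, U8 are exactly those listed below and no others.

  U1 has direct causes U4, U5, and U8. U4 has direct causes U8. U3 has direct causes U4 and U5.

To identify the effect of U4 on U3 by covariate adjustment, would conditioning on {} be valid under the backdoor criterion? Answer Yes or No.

Yes

Backdoor paths from U4 to U3 (paths whose first edge points into U4):
  P1: U4 <- U8 -> U1 <- U5 -> U3
Condition 1 (no descendant of U4 in the set): holds — descendants of U4 are {U1, U3}; none are in {}.
Condition 2 (every backdoor path blocked by {}):
  P1: blocked at collider U1 (neither it nor any descendant is in the conditioning set).
{} satisfies the backdoor criterion.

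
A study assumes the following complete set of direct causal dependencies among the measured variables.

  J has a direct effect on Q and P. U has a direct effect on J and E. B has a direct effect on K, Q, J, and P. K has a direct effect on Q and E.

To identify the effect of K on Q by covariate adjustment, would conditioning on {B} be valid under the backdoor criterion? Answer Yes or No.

Yes

Backdoor paths from K to Q (paths whose first edge points into K):
  P1: K <- B -> J -> Q
  P2: K <- B -> Q
  P3: K <- B -> P <- J -> Q
Condition 1 (no descendant of K in the set): holds — descendants of K are {E, Q}; none are in {B}.
Condition 2 (every backdoor path blocked by {B}):
  P1: blocked at fork node B ∈ conditioning set.
  P2: blocked at fork node B ∈ conditioning set.
  P3: blocked at fork node B ∈ conditioning set.
{B} satisfies the backdoor criterion.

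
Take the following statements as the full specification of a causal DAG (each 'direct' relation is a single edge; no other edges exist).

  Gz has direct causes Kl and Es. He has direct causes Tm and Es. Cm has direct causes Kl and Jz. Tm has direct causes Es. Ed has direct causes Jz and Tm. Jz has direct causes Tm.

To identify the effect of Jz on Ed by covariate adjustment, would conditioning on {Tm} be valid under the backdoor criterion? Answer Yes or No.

Backdoor paths from Jz to Ed (paths whose first edge points into Jz):
  P1: Jz <- Tm -> Ed
Condition 1 (no descendant of Jz in the set): holds — descendants of Jz are {Cm, Ed}; none are in {Tm}.
Condition 2 (every backdoor path blocked by {Tm}):
  P1: blocked at fork node Tm ∈ conditioning set.
{Tm} satisfies the backdoor criterion.

Yes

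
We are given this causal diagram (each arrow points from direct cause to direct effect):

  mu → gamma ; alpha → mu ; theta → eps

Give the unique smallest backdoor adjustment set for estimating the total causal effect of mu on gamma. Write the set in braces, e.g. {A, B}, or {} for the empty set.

{}

Variables eligible for adjustment (non-descendants of mu, excluding mu and gamma): {alpha, eps, theta}.
Backdoor paths from mu to gamma:
  (none)
With no backdoor paths the empty set already satisfies the criterion, and it is trivially minimal.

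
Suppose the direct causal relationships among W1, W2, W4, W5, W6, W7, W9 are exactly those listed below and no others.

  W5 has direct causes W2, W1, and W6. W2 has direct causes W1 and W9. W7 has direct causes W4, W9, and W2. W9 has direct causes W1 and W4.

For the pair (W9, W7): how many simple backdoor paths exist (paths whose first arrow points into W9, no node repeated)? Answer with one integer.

A backdoor path from W9 to W7 is any simple undirected path whose first edge points into W9 (i.e. leaves W9 via a parent).
Parents of W9: {W1, W4}.
Enumerating:
  P1: W9 <- W1 -> W2 -> W7
  P2: W9 <- W1 -> W5 <- W2 -> W7
  P3: W9 <- W4 -> W7
That exhausts the simple backdoor paths. Count: 3.

3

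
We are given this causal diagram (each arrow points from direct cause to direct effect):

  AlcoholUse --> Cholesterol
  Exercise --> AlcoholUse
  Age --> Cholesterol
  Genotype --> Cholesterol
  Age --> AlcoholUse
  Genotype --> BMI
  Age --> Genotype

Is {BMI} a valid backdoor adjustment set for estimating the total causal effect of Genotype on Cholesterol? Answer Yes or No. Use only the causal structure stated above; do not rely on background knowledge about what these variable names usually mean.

Backdoor paths from Genotype to Cholesterol (paths whose first edge points into Genotype):
  P1: Genotype <- Age -> AlcoholUse -> Cholesterol
  P2: Genotype <- Age -> Cholesterol
Condition 1 (no descendant of Genotype in the set): FAILS — BMI is a descendant of Genotype.
Condition 2 (every backdoor path blocked by {BMI}):
  P1: open — no interior node is in the conditioning set.
  P2: open — no interior node is in the conditioning set.
{BMI} does not satisfy the backdoor criterion.

No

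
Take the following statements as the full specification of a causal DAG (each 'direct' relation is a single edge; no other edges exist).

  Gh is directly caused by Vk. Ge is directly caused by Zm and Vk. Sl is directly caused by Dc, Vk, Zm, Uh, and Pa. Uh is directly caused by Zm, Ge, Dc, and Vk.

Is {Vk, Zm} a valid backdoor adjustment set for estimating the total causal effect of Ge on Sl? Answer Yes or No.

Yes

Backdoor paths from Ge to Sl (paths whose first edge points into Ge):
  P1: Ge <- Vk -> Uh <- Dc -> Sl
  P2: Ge <- Vk -> Uh <- Zm -> Sl
  P3: Ge <- Vk -> Uh -> Sl
  P4: Ge <- Vk -> Sl
  P5: Ge <- Zm -> Uh <- Vk -> Sl
  P6: Ge <- Zm -> Uh <- Dc -> Sl
  P7: Ge <- Zm -> Uh -> Sl
  P8: Ge <- Zm -> Sl
Condition 1 (no descendant of Ge in the set): holds — descendants of Ge are {Sl, Uh}; none are in {Vk, Zm}.
Condition 2 (every backdoor path blocked by {Vk, Zm}):
  P1: blocked at fork node Vk ∈ conditioning set.
  P2: blocked at fork node Vk ∈ conditioning set.
  P3: blocked at fork node Vk ∈ conditioning set.
  P4: blocked at fork node Vk ∈ conditioning set.
  P5: blocked at fork node Zm ∈ conditioning set.
  P6: blocked at fork node Zm ∈ conditioning set.
  P7: blocked at fork node Zm ∈ conditioning set.
  P8: blocked at fork node Zm ∈ conditioning set.
{Vk, Zm} satisfies the backdoor criterion.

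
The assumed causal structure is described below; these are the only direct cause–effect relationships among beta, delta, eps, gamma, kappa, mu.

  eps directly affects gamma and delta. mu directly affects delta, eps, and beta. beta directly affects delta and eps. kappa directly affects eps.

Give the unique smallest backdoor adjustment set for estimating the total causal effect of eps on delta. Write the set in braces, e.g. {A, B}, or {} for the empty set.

{beta, mu}

Variables eligible for adjustment (non-descendants of eps, excluding eps and delta): {beta, kappa, mu}.
Backdoor paths from eps to delta:
  P1: eps <- mu -> beta -> delta
  P2: eps <- mu -> delta
  P3: eps <- beta <- mu -> delta
  P4: eps <- beta -> delta
The empty set is not sufficient: P1 (eps <- mu -> beta -> delta) has no collider blocking it and no conditioned non-collider, so it is open.
Try {beta, mu}:
  P1: blocked at fork node mu ∈ conditioning set.
  P2: blocked at fork node mu ∈ conditioning set.
  P3: blocked at chain node beta ∈ conditioning set.
  P4: blocked at fork node beta ∈ conditioning set.
{beta, mu} contains no descendant of eps and blocks every backdoor path.
Every element of {beta, mu} is needed (dropping beta leaves P4 open; dropping mu leaves P2 open), so no proper subset is valid.
Among all size-2 subsets of the eligible variables, only {beta, mu} blocks every backdoor path, so it is the unique smallest valid adjustment set.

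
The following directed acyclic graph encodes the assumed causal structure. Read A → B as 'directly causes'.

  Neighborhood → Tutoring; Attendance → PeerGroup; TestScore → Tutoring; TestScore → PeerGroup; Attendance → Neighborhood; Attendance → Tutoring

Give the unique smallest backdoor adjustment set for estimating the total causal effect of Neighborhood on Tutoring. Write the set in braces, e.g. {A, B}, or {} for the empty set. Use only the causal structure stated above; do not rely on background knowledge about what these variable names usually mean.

{Attendance}

Variables eligible for adjustment (non-descendants of Neighborhood, excluding Neighborhood and Tutoring): {Attendance, PeerGroup, TestScore}.
Backdoor paths from Neighborhood to Tutoring:
  P1: Neighborhood <- Attendance -> Tutoring
  P2: Neighborhood <- Attendance -> PeerGroup <- TestScore -> Tutoring
The empty set is not sufficient: P1 (Neighborhood <- Attendance -> Tutoring) has no collider blocking it and no conditioned non-collider, so it is open.
Try {Attendance}:
  P1: blocked at fork node Attendance ∈ conditioning set.
  P2: blocked at fork node Attendance ∈ conditioning set.
{Attendance} contains no descendant of Neighborhood and blocks every backdoor path.
No other singleton works — e.g. {TestScore} leaves P1 open — so {Attendance} is the unique smallest valid adjustment set.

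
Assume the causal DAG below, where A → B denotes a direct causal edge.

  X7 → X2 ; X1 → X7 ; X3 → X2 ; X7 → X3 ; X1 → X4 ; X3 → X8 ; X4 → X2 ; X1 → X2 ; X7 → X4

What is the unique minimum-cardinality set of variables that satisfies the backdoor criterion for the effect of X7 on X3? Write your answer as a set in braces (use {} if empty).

{}

Variables eligible for adjustment (non-descendants of X7, excluding X7 and X3): {X1}.
Backdoor paths from X7 to X3:
  P1: X7 <- X1 -> X4 -> X2 <- X3
  P2: X7 <- X1 -> X2 <- X3
Each backdoor path contains an unconditioned collider, so every path is already blocked with the empty conditioning set:
  P1: blocked at collider X2 (neither it nor any descendant is in the conditioning set).
  P2: blocked at collider X2 (neither it nor any descendant is in the conditioning set).
The empty set is therefore the unique smallest valid set.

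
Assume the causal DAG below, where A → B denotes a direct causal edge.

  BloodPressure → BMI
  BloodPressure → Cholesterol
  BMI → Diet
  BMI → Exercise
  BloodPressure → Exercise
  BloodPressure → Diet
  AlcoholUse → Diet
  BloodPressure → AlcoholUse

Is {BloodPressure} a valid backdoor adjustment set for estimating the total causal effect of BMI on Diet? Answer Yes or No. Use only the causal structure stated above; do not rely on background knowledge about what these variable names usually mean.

Yes

Backdoor paths from BMI to Diet (paths whose first edge points into BMI):
  P1: BMI <- BloodPressure -> AlcoholUse -> Diet
  P2: BMI <- BloodPressure -> Diet
Condition 1 (no descendant of BMI in the set): holds — descendants of BMI are {Diet, Exercise}; none are in {BloodPressure}.
Condition 2 (every backdoor path blocked by {BloodPressure}):
  P1: blocked at fork node BloodPressure ∈ conditioning set.
  P2: blocked at fork node BloodPressure ∈ conditioning set.
{BloodPressure} satisfies the backdoor criterion.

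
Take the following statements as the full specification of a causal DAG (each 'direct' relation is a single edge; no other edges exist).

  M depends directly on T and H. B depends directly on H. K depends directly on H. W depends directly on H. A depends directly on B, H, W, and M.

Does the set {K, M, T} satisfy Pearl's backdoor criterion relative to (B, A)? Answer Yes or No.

No

Backdoor paths from B to A (paths whose first edge points into B):
  P1: B <- H -> W -> A
  P2: B <- H -> M -> A
  P3: B <- H -> A
Condition 1 (no descendant of B in the set): holds — descendants of B are {A}; none are in {K, M, T}.
Condition 2 (every backdoor path blocked by {K, M, T}):
  P1: open — no interior node is in the conditioning set.
  P2: blocked at chain node M ∈ conditioning set.
  P3: open — no interior node is in the conditioning set.
{K, M, T} does not satisfy the backdoor criterion.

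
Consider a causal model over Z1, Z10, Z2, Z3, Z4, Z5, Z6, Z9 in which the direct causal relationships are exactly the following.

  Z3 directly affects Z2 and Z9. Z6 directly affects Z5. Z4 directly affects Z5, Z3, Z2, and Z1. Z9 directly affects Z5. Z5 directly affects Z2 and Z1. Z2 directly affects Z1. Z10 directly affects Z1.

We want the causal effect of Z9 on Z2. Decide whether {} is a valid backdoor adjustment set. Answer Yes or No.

Backdoor paths from Z9 to Z2 (paths whose first edge points into Z9):
  P1: Z9 <- Z3 <- Z4 -> Z5 -> Z2
  P2: Z9 <- Z3 <- Z4 -> Z5 -> Z1 <- Z2
  P3: Z9 <- Z3 <- Z4 -> Z2
  P4: Z9 <- Z3 <- Z4 -> Z1 <- Z5 -> Z2
  P5: Z9 <- Z3 <- Z4 -> Z1 <- Z2
  P6: Z9 <- Z3 -> Z2
Condition 1 (no descendant of Z9 in the set): holds — descendants of Z9 are {Z1, Z2, Z5}; none are in {}.
Condition 2 (every backdoor path blocked by {}):
  P1: open — no interior node is in the conditioning set.
  P2: blocked at collider Z1 (neither it nor any descendant is in the conditioning set).
  P3: open — no interior node is in the conditioning set.
  P4: blocked at collider Z1 (neither it nor any descendant is in the conditioning set).
  P5: blocked at collider Z1 (neither it nor any descendant is in the conditioning set).
  P6: open — no interior node is in the conditioning set.
{} does not satisfy the backdoor criterion.

No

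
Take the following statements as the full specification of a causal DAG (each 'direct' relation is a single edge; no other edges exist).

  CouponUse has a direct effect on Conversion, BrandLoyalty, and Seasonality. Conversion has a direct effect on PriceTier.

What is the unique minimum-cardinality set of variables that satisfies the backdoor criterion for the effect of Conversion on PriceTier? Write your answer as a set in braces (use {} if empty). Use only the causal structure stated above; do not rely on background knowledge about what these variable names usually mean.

{}

Variables eligible for adjustment (non-descendants of Conversion, excluding Conversion and PriceTier): {BrandLoyalty, CouponUse, Seasonality}.
Backdoor paths from Conversion to PriceTier:
  (none)
With no backdoor paths the empty set already satisfies the criterion, and it is trivially minimal.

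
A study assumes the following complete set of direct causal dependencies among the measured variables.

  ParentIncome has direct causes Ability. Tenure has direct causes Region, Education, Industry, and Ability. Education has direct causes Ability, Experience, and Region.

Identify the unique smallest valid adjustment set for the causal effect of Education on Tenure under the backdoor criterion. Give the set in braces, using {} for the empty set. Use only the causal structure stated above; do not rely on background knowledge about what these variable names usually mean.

Variables eligible for adjustment (non-descendants of Education, excluding Education and Tenure): {Ability, Experience, Industry, ParentIncome, Region}.
Backdoor paths from Education to Tenure:
  P1: Education <- Ability -> Tenure
  P2: Education <- Region -> Tenure
The empty set is not sufficient: P1 (Education <- Ability -> Tenure) has no collider blocking it and no conditioned non-collider, so it is open.
Try {Ability, Region}:
  P1: blocked at fork node Ability ∈ conditioning set.
  P2: blocked at fork node Region ∈ conditioning set.
{Ability, Region} contains no descendant of Education and blocks every backdoor path.
Every element of {Ability, Region} is needed (dropping Ability leaves P1 open; dropping Region leaves P2 open), so no proper subset is valid.
Among all size-2 subsets of the eligible variables, only {Ability, Region} blocks every backdoor path, so it is the unique smallest valid adjustment set.

{Ability, Region}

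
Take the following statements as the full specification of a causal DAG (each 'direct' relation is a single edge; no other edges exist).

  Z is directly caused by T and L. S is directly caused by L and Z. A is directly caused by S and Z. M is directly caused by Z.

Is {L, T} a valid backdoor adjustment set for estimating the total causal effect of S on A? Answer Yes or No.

No

Backdoor paths from S to A (paths whose first edge points into S):
  P1: S <- L -> Z -> A
  P2: S <- Z -> A
Condition 1 (no descendant of S in the set): holds — descendants of S are {A}; none are in {L, T}.
Condition 2 (every backdoor path blocked by {L, T}):
  P1: blocked at fork node L ∈ conditioning set.
  P2: open — no interior node is in the conditioning set.
{L, T} does not satisfy the backdoor criterion.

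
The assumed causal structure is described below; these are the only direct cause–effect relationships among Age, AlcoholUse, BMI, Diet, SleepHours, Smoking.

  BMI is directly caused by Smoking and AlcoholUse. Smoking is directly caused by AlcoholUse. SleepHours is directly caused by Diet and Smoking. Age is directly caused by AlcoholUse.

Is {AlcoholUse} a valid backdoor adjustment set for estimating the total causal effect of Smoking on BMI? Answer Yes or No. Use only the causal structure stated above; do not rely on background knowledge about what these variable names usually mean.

Yes

Backdoor paths from Smoking to BMI (paths whose first edge points into Smoking):
  P1: Smoking <- AlcoholUse -> BMI
Condition 1 (no descendant of Smoking in the set): holds — descendants of Smoking are {BMI, SleepHours}; none are in {AlcoholUse}.
Condition 2 (every backdoor path blocked by {AlcoholUse}):
  P1: blocked at fork node AlcoholUse ∈ conditioning set.
{AlcoholUse} satisfies the backdoor criterion.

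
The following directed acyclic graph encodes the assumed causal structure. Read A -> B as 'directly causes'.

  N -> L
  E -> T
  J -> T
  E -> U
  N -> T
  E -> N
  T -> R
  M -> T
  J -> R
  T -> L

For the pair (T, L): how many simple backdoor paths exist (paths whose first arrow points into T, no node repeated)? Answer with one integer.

A backdoor path from T to L is any simple undirected path whose first edge points into T (i.e. leaves T via a parent).
Parents of T: {E, J, M, N}.
Enumerating:
  P1: T <- E -> N -> L
  P2: T <- N -> L
That exhausts the simple backdoor paths. Count: 2.

2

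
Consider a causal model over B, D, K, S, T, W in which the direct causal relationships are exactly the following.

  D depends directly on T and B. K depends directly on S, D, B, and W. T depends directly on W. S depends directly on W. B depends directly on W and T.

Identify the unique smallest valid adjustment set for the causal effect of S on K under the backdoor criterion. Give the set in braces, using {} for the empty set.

{W}

Variables eligible for adjustment (non-descendants of S, excluding S and K): {B, D, T, W}.
Backdoor paths from S to K:
  P1: S <- W -> T -> B -> D -> K
  P2: S <- W -> T -> B -> K
  P3: S <- W -> T -> D <- B -> K
  P4: S <- W -> T -> D -> K
  P5: S <- W -> B <- T -> D -> K
  P6: S <- W -> B -> D -> K
  P7: S <- W -> B -> K
  P8: S <- W -> K
The empty set is not sufficient: P1 (S <- W -> T -> B -> D -> K) has no collider blocking it and no conditioned non-collider, so it is open.
Try {W}:
  P1: blocked at fork node W ∈ conditioning set.
  P2: blocked at fork node W ∈ conditioning set.
  P3: blocked at fork node W ∈ conditioning set.
  P4: blocked at fork node W ∈ conditioning set.
  P5: blocked at fork node W ∈ conditioning set.
  P6: blocked at fork node W ∈ conditioning set.
  P7: blocked at fork node W ∈ conditioning set.
  P8: blocked at fork node W ∈ conditioning set.
{W} contains no descendant of S and blocks every backdoor path.
No other singleton works — e.g. {T} leaves P6 open — so {W} is the unique smallest valid adjustment set.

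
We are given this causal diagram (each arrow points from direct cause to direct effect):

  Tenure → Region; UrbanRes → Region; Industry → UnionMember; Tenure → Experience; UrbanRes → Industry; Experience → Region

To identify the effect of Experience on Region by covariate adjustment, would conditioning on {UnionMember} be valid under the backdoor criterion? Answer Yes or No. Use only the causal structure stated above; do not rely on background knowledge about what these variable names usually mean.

No

Backdoor paths from Experience to Region (paths whose first edge points into Experience):
  P1: Experience <- Tenure -> Region
Condition 1 (no descendant of Experience in the set): holds — descendants of Experience are {Region}; none are in {UnionMember}.
Condition 2 (every backdoor path blocked by {UnionMember}):
  P1: open — no interior node is in the conditioning set.
{UnionMember} does not satisfy the backdoor criterion.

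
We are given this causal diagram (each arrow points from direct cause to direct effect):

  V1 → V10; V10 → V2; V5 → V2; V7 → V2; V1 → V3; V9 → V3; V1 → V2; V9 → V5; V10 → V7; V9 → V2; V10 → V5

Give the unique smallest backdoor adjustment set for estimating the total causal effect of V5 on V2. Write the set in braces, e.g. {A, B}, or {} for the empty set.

Variables eligible for adjustment (non-descendants of V5, excluding V5 and V2): {V1, V10, V3, V7, V9}.
Backdoor paths from V5 to V2:
  P1: V5 <- V10 <- V1 -> V3 <- V9 -> V2
  P2: V5 <- V10 <- V1 -> V2
  P3: V5 <- V10 -> V7 -> V2
  P4: V5 <- V10 -> V2
  P5: V5 <- V9 -> V3 <- V1 -> V10 -> V7 -> V2
  P6: V5 <- V9 -> V3 <- V1 -> V10 -> V2
  P7: V5 <- V9 -> V3 <- V1 -> V2
  P8: V5 <- V9 -> V2
The empty set is not sufficient: P2 (V5 <- V10 <- V1 -> V2) has no collider blocking it and no conditioned non-collider, so it is open.
Try {V10, V9}:
  P1: blocked at chain node V10 ∈ conditioning set.
  P2: blocked at chain node V10 ∈ conditioning set.
  P3: blocked at fork node V10 ∈ conditioning set.
  P4: blocked at fork node V10 ∈ conditioning set.
  P5: blocked at fork node V9 ∈ conditioning set.
  P6: blocked at fork node V9 ∈ conditioning set.
  P7: blocked at fork node V9 ∈ conditioning set.
  P8: blocked at fork node V9 ∈ conditioning set.
{V10, V9} contains no descendant of V5 and blocks every backdoor path.
Every element of {V10, V9} is needed (dropping V10 leaves P2 open; dropping V9 leaves P8 open), so no proper subset is valid.
Among all size-2 subsets of the eligible variables, only {V10, V9} blocks every backdoor path, so it is the unique smallest valid adjustment set.

{V10, V9}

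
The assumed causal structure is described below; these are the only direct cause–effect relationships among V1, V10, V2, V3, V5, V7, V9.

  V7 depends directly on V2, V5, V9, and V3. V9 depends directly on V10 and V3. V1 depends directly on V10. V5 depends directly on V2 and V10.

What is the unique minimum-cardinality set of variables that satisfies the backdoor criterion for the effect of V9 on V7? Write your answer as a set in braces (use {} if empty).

{V10, V3}

Variables eligible for adjustment (non-descendants of V9, excluding V9 and V7): {V1, V10, V2, V3, V5}.
Backdoor paths from V9 to V7:
  P1: V9 <- V3 -> V7
  P2: V9 <- V10 -> V5 <- V2 -> V7
  P3: V9 <- V10 -> V5 -> V7
The empty set is not sufficient: P1 (V9 <- V3 -> V7) has no collider blocking it and no conditioned non-collider, so it is open.
Try {V10, V3}:
  P1: blocked at fork node V3 ∈ conditioning set.
  P2: blocked at fork node V10 ∈ conditioning set.
  P3: blocked at fork node V10 ∈ conditioning set.
{V10, V3} contains no descendant of V9 and blocks every backdoor path.
Every element of {V10, V3} is needed (dropping V10 leaves P3 open; dropping V3 leaves P1 open), so no proper subset is valid.
Among all size-2 subsets of the eligible variables, only {V10, V3} blocks every backdoor path, so it is the unique smallest valid adjustment set.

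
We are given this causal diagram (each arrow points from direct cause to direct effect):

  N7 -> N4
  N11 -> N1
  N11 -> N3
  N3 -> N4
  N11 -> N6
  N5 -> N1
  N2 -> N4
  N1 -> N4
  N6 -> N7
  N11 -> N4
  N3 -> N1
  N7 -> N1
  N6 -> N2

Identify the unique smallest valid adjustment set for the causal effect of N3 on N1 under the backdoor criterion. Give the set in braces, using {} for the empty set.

Variables eligible for adjustment (non-descendants of N3, excluding N3 and N1): {N11, N2, N5, N6, N7}.
Backdoor paths from N3 to N1:
  P1: N3 <- N11 -> N6 -> N7 -> N1
  P2: N3 <- N11 -> N6 -> N7 -> N4 <- N1
  P3: N3 <- N11 -> N6 -> N2 -> N4 <- N7 -> N1
  P4: N3 <- N11 -> N6 -> N2 -> N4 <- N1
  P5: N3 <- N11 -> N1
  P6: N3 <- N11 -> N4 <- N7 -> N1
  P7: N3 <- N11 -> N4 <- N2 <- N6 -> N7 -> N1
  P8: N3 <- N11 -> N4 <- N1
The empty set is not sufficient: P1 (N3 <- N11 -> N6 -> N7 -> N1) has no collider blocking it and no conditioned non-collider, so it is open.
Try {N11}:
  P1: blocked at fork node N11 ∈ conditioning set.
  P2: blocked at fork node N11 ∈ conditioning set.
  P3: blocked at fork node N11 ∈ conditioning set.
  P4: blocked at fork node N11 ∈ conditioning set.
  P5: blocked at fork node N11 ∈ conditioning set.
  P6: blocked at fork node N11 ∈ conditioning set.
  P7: blocked at fork node N11 ∈ conditioning set.
  P8: blocked at fork node N11 ∈ conditioning set.
{N11} contains no descendant of N3 and blocks every backdoor path.
No other singleton works — e.g. {N5} leaves P1 open — so {N11} is the unique smallest valid adjustment set.

{N11}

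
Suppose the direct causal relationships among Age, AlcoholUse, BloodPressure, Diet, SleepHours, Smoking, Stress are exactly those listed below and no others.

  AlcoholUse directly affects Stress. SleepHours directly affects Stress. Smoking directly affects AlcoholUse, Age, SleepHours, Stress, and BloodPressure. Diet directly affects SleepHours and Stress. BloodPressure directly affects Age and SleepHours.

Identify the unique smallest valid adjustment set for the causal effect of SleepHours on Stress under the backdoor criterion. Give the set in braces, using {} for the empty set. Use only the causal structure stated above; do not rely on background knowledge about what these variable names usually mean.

Variables eligible for adjustment (non-descendants of SleepHours, excluding SleepHours and Stress): {Age, AlcoholUse, BloodPressure, Diet, Smoking}.
Backdoor paths from SleepHours to Stress:
  P1: SleepHours <- Smoking -> AlcoholUse -> Stress
  P2: SleepHours <- Smoking -> Stress
  P3: SleepHours <- Diet -> Stress
  P4: SleepHours <- BloodPressure <- Smoking -> AlcoholUse -> Stress
  P5: SleepHours <- BloodPressure <- Smoking -> Stress
  P6: SleepHours <- BloodPressure -> Age <- Smoking -> AlcoholUse -> Stress
  P7: SleepHours <- BloodPressure -> Age <- Smoking -> Stress
The empty set is not sufficient: P1 (SleepHours <- Smoking -> AlcoholUse -> Stress) has no collider blocking it and no conditioned non-collider, so it is open.
Try {Diet, Smoking}:
  P1: blocked at fork node Smoking ∈ conditioning set.
  P2: blocked at fork node Smoking ∈ conditioning set.
  P3: blocked at fork node Diet ∈ conditioning set.
  P4: blocked at fork node Smoking ∈ conditioning set.
  P5: blocked at fork node Smoking ∈ conditioning set.
  P6: blocked at collider Age (neither it nor any descendant is in the conditioning set).
  P7: blocked at collider Age (neither it nor any descendant is in the conditioning set).
{Diet, Smoking} contains no descendant of SleepHours and blocks every backdoor path.
Every element of {Diet, Smoking} is needed (dropping Diet leaves P3 open; dropping Smoking leaves P1 open), so no proper subset is valid.
Among all size-2 subsets of the eligible variables, only {Diet, Smoking} blocks every backdoor path, so it is the unique smallest valid adjustment set.

{Diet, Smoking}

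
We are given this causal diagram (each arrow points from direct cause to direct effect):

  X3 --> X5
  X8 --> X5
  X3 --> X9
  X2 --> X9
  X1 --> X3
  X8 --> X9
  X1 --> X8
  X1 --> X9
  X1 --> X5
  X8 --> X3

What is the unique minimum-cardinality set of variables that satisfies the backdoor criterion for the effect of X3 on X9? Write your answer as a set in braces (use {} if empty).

{X1, X8}

Variables eligible for adjustment (non-descendants of X3, excluding X3 and X9): {X1, X2, X8}.
Backdoor paths from X3 to X9:
  P1: X3 <- X1 -> X8 -> X9
  P2: X3 <- X1 -> X5 <- X8 -> X9
  P3: X3 <- X1 -> X9
  P4: X3 <- X8 <- X1 -> X9
  P5: X3 <- X8 -> X5 <- X1 -> X9
  P6: X3 <- X8 -> X9
The empty set is not sufficient: P1 (X3 <- X1 -> X8 -> X9) has no collider blocking it and no conditioned non-collider, so it is open.
Try {X1, X8}:
  P1: blocked at fork node X1 ∈ conditioning set.
  P2: blocked at fork node X1 ∈ conditioning set.
  P3: blocked at fork node X1 ∈ conditioning set.
  P4: blocked at chain node X8 ∈ conditioning set.
  P5: blocked at fork node X8 ∈ conditioning set.
  P6: blocked at fork node X8 ∈ conditioning set.
{X1, X8} contains no descendant of X3 and blocks every backdoor path.
Every element of {X1, X8} is needed (dropping X1 leaves P3 open; dropping X8 leaves P6 open), so no proper subset is valid.
Among all size-2 subsets of the eligible variables, only {X1, X8} blocks every backdoor path, so it is the unique smallest valid adjustment set.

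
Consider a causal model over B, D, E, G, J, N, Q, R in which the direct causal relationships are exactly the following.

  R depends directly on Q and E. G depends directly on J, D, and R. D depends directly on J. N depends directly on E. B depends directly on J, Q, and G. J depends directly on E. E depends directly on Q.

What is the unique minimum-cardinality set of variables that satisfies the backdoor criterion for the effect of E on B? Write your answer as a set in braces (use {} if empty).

Variables eligible for adjustment (non-descendants of E, excluding E and B): {Q}.
Backdoor paths from E to B:
  P1: E <- Q -> R -> G <- J -> B
  P2: E <- Q -> R -> G <- D <- J -> B
  P3: E <- Q -> R -> G -> B
  P4: E <- Q -> B
The empty set is not sufficient: P3 (E <- Q -> R -> G -> B) has no collider blocking it and no conditioned non-collider, so it is open.
Try {Q}:
  P1: blocked at fork node Q ∈ conditioning set.
  P2: blocked at fork node Q ∈ conditioning set.
  P3: blocked at fork node Q ∈ conditioning set.
  P4: blocked at fork node Q ∈ conditioning set.
{Q} contains no descendant of E and blocks every backdoor path.
{Q} is the unique smallest valid adjustment set.

{Q}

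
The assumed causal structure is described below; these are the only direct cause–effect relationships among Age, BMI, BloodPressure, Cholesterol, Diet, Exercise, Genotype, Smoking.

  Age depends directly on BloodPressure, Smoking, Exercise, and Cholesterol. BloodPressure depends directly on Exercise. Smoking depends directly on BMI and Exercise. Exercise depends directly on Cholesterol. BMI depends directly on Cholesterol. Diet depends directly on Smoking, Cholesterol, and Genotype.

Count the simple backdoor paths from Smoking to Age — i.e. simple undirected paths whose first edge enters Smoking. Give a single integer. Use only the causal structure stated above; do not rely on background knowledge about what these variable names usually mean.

A backdoor path from Smoking to Age is any simple undirected path whose first edge points into Smoking (i.e. leaves Smoking via a parent).
Parents of Smoking: {BMI, Exercise}.
Enumerating:
  P1: Smoking <- Exercise <- Cholesterol -> Age
  P2: Smoking <- Exercise -> BloodPressure -> Age
  P3: Smoking <- Exercise -> Age
  P4: Smoking <- BMI <- Cholesterol -> Exercise -> BloodPressure -> Age
  P5: Smoking <- BMI <- Cholesterol -> Exercise -> Age
  P6: Smoking <- BMI <- Cholesterol -> Age
That exhausts the simple backdoor paths. Count: 6.

6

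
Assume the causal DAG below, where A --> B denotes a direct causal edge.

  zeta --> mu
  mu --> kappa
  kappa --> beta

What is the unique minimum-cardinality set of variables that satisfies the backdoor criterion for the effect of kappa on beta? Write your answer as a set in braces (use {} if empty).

Variables eligible for adjustment (non-descendants of kappa, excluding kappa and beta): {mu, zeta}.
Backdoor paths from kappa to beta:
  (none)
With no backdoor paths the empty set already satisfies the criterion, and it is trivially minimal.

{}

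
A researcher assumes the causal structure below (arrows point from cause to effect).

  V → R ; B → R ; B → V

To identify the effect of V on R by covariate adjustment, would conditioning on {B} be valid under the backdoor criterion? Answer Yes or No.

Yes

Backdoor paths from V to R (paths whose first edge points into V):
  P1: V <- B -> R
Condition 1 (no descendant of V in the set): holds — descendants of V are {R}; none are in {B}.
Condition 2 (every backdoor path blocked by {B}):
  P1: blocked at fork node B ∈ conditioning set.
{B} satisfies the backdoor criterion.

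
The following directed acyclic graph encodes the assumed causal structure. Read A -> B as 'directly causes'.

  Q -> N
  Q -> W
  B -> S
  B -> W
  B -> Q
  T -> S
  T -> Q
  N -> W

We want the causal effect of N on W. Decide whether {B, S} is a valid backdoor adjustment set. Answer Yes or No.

No

Backdoor paths from N to W (paths whose first edge points into N):
  P1: N <- Q <- B -> W
  P2: N <- Q <- T -> S <- B -> W
  P3: N <- Q -> W
Condition 1 (no descendant of N in the set): holds — descendants of N are {W}; none are in {B, S}.
Condition 2 (every backdoor path blocked by {B, S}):
  P1: blocked at fork node B ∈ conditioning set.
  P2: blocked at fork node B ∈ conditioning set.
  P3: open — no interior node is in the conditioning set.
{B, S} does not satisfy the backdoor criterion.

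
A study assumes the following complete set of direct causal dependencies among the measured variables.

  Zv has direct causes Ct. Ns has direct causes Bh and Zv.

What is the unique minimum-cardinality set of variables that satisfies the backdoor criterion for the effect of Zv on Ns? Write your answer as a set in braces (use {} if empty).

Variables eligible for adjustment (non-descendants of Zv, excluding Zv and Ns): {Bh, Ct}.
Backdoor paths from Zv to Ns:
  (none)
With no backdoor paths the empty set already satisfies the criterion, and it is trivially minimal.

{}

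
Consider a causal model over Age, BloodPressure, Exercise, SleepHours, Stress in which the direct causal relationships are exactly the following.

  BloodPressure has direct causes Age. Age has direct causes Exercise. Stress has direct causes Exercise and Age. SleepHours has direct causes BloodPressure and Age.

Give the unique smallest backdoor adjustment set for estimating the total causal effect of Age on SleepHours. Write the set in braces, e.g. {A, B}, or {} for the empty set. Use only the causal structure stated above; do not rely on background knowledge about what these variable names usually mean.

{}

Variables eligible for adjustment (non-descendants of Age, excluding Age and SleepHours): {Exercise}.
Backdoor paths from Age to SleepHours:
  (none)
With no backdoor paths the empty set already satisfies the criterion, and it is trivially minimal.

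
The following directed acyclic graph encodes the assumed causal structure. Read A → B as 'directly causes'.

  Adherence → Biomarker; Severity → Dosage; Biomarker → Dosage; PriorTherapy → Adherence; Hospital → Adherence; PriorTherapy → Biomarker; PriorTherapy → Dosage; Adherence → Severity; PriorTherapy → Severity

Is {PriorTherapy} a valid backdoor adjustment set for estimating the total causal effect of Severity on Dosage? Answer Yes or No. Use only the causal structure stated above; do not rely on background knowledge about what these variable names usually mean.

Backdoor paths from Severity to Dosage (paths whose first edge points into Severity):
  P1: Severity <- PriorTherapy -> Adherence -> Biomarker -> Dosage
  P2: Severity <- PriorTherapy -> Biomarker -> Dosage
  P3: Severity <- PriorTherapy -> Dosage
  P4: Severity <- Adherence <- PriorTherapy -> Biomarker -> Dosage
  P5: Severity <- Adherence <- PriorTherapy -> Dosage
  P6: Severity <- Adherence -> Biomarker <- PriorTherapy -> Dosage
  P7: Severity <- Adherence -> Biomarker -> Dosage
Condition 1 (no descendant of Severity in the set): holds — descendants of Severity are {Dosage}; none are in {PriorTherapy}.
Condition 2 (every backdoor path blocked by {PriorTherapy}):
  P1: blocked at fork node PriorTherapy ∈ conditioning set.
  P2: blocked at fork node PriorTherapy ∈ conditioning set.
  P3: blocked at fork node PriorTherapy ∈ conditioning set.
  P4: blocked at fork node PriorTherapy ∈ conditioning set.
  P5: blocked at fork node PriorTherapy ∈ conditioning set.
  P6: blocked at collider Biomarker (neither it nor any descendant is in the conditioning set).
  P7: open — no interior node is in the conditioning set.
{PriorTherapy} does not satisfy the backdoor criterion.

No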